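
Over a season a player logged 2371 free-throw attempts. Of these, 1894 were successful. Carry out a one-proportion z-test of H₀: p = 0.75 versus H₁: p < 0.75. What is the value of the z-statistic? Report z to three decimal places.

z = 5.490

Sample proportion p̂ = 1894/2371 = 0.79882.
SE₀ = √(0.75·0.25/2371) = 0.008893.
z = (0.79882 − 0.75)/0.008893 = 0.04882/0.008893 = 5.490.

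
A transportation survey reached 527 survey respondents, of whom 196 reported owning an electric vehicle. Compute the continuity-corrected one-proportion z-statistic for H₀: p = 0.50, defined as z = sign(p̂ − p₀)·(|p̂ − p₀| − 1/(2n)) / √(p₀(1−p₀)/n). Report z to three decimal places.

z = -5.837

The sample proportion is 196/527 = 0.37192. p̂ − p₀ = -0.128083.
Continuity correction 1/(2n) = 1/1054 = 0.000949.
Corrected numerator: |-0.128083| − 0.000949 = 0.127134.
Null standard error: √(0.50·0.50/527) = √0.000474383 = 0.021780.
z = (−)0.127134/0.021780 = -5.837.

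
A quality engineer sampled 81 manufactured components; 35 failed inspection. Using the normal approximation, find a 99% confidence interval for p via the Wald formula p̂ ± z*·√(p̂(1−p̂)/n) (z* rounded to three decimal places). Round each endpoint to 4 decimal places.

With x = 35 successes in n = 81, p̂ = 0.43210.
Standard error of p̂: √(0.245389/81) = √0.003029499 = 0.055041.
The 99% critical value is z* = 2.576.
Margin of error: 2.576 × 0.055041 = 0.14179.
CI: 0.43210 ± 0.14179 = (0.2903, 0.5739).

(0.2903, 0.5739)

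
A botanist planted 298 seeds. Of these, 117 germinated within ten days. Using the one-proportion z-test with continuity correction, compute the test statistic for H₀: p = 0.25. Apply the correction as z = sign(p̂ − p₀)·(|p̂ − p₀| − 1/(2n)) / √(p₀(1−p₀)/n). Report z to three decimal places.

The sample proportion is 117/298 = 0.39262. p̂ − p₀ = 0.142617.
Continuity correction 1/(2n) = 1/596 = 0.001678.
Corrected numerator: |0.142617| − 0.001678 = 0.140939.
SE₀ = √(0.25·0.75/298) = 0.025084.
z = +0.140939/0.025084 = 5.619.

z = 5.619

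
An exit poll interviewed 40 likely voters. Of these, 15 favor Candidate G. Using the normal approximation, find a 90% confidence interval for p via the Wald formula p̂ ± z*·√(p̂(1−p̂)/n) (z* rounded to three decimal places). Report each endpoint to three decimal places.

(0.249, 0.501)

With x = 15 successes in n = 40, p̂ = 0.37500.
SE = √(p̂(1−p̂)/n) = √(0.234375/40) = 0.076547.
The 90% critical value is z* = 1.645.
Margin = 1.645·0.076547 = 0.12592.
Interval: 0.37500 ± 0.12592 → (0.249, 0.501).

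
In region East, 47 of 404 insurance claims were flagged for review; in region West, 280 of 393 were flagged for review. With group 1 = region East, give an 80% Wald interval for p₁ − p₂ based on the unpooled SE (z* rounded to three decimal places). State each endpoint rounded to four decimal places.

(-0.6318, -0.5604)

p̂₁ = 0.11634, p̂₂ = 0.71247, so the observed difference is -0.59613.
SE = √(0.000254461 + 0.000521265) = √0.000775726 = 0.027852.
For 80% confidence, z* = 1.282. Margin = 1.282·0.027852 = 0.03571.
CI: -0.59613 ± 0.03571 = (-0.6318, -0.5604).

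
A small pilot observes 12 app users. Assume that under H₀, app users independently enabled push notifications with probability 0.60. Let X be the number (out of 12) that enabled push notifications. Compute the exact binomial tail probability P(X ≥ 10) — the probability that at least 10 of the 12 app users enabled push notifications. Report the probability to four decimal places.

P = 0.0834

X is binomial with n = 12 and p = 0.60.
P(X ≥ 10) = C(12,10)·0.60^10·0.40^2 + C(12,11)·0.60^11·0.40^1 + C(12,12)·0.60^12·0.40^0.
= 0.063852 + 0.017414 + 0.002177 = 0.0834.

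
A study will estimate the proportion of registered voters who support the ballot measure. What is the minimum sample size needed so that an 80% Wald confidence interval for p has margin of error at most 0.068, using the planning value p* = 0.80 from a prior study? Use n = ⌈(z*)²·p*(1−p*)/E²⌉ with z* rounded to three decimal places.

z* = 1.282 at the 80% level.
p*(1−p*) = 0.80·0.20 = 0.1600.
(z*)²·p*(1−p*)/E² = 1.643524·0.1600/0.004624 = 56.869.
Rounding up, n = 57.

n = 57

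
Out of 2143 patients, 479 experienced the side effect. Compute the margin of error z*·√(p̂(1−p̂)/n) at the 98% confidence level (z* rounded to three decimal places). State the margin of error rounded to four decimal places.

With x = 479 successes in n = 2143, p̂ = 0.22352.
SE = √(p̂(1−p̂)/n) = √(0.173558/2143) = 0.008999.
For 98% confidence, z* = 2.326.
ME = 2.326·0.008999 = 0.0209.

ME = 0.0209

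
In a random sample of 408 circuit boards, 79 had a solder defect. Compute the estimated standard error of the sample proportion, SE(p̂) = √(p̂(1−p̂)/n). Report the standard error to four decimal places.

The sample proportion is 79/408 = 0.19363.
p̂(1−p̂) = 0.19363·0.80637 = 0.156137.
SE = √(0.156137/408) = 0.0196.

SE = 0.0196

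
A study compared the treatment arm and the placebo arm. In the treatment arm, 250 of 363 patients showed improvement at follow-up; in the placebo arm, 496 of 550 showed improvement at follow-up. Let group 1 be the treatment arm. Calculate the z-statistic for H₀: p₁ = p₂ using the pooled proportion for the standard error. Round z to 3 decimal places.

z = -8.152

Sample proportions: p̂₁ = 250/363 = 0.68871 and p̂₂ = 496/550 = 0.90182.
Pooling: p̂ = 746/913 = 0.81709.
Pooled SE = √[0.1494561·0.00457300] ≈ 0.026143.
z = (p̂₁ − p̂₂)/SE = (0.68871 − 0.90182)/0.026143 = -0.21311/0.026143 = -8.152.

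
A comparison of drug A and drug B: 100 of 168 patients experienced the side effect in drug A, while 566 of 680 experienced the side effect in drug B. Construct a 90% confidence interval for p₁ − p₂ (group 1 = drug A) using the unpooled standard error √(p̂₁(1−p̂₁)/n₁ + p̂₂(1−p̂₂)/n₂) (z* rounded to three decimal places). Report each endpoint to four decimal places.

p̂₁ = 0.59524, p̂₂ = 0.83235, so the observed difference is -0.23711.
SE = √(0.001434105 + 0.000205208) = √0.001639313 = 0.040488.
The 90% critical value is z* = 1.645. Margin of error = 0.06660.
So the interval runs from -0.3037 to -0.1705.

(-0.3037, -0.1705)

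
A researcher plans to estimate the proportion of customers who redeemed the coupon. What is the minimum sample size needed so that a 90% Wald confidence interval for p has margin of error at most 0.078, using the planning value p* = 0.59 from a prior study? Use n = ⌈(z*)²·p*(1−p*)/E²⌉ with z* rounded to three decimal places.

n = 108

z* = 1.645 at the 90% level.
p*(1−p*) = 0.2419.
(z*)²·p*(1−p*)/E² = 2.706025·0.2419/0.006084 = 107.592.
Rounding up, n = 108.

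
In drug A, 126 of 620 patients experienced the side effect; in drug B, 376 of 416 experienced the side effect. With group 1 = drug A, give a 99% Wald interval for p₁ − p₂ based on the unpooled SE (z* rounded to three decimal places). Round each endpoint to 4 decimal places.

(-0.7565, -0.6448)

p̂₁ = 126/620 = 0.20323, p̂₂ = 376/416 = 0.90385; p̂₁ − p̂₂ = -0.70062.
Unpooled SE = √(p̂₁(1−p̂₁)/n₁ + p̂₂(1−p̂₂)/n₂) = √(0.000261169 + 0.000208914) = 0.021681.
The 99% critical value is z* = 2.576. Margin of error = 0.05585.
Interval: -0.70062 ± 0.05585 → (-0.7565, -0.6448).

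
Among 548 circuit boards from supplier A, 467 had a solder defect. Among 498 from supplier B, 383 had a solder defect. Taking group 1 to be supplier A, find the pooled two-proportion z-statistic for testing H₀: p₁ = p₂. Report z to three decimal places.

z = 3.440

Sample proportions: p̂₁ = 467/548 = 0.85219 and p̂₂ = 383/498 = 0.76908.
Pooling: p̂ = 850/1046 = 0.81262.
Pooled SE = √[0.1522690·0.00383285] ≈ 0.024158.
z = 0.08311/0.024158 = 3.440.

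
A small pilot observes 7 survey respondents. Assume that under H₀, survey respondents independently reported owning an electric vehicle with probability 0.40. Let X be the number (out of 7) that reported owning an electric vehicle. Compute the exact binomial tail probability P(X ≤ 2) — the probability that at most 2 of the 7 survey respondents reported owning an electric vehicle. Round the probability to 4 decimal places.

P = 0.4199

X ~ Binomial(n=7, p=0.40).
P(X ≤ 2) = C(7,0)·0.40^0·0.60^7 + C(7,1)·0.40^1·0.60^6 + C(7,2)·0.40^2·0.60^5.
= 0.027994 + 0.130637 + 0.261274 = 0.4199.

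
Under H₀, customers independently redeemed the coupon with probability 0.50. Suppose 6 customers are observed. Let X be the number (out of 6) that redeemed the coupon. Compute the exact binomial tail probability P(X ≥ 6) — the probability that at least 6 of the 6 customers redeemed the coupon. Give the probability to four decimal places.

X ~ Binomial(n=6, p=0.50).
P(X ≥ 6) = C(6,6)·0.50^6·0.50^0.
= 0.015625 = 0.0156.

P = 0.0156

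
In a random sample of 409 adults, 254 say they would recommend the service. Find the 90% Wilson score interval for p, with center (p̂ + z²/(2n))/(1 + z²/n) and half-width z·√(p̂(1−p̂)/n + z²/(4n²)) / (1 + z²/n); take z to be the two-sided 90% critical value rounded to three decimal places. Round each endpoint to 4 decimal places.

(0.5809, 0.6596)

p̂ = 254/409 = 0.62103; z = 1.645, so z² = 2.706025.
1 + z²/n = 1.006616.
Center = (0.62103 + 0.003308)/1.006616 = 0.62023.
Radicand: p̂(1−p̂)/n + z²/(4n²) = 0.000575434 + 0.000004044 = 0.000579478.
Half-width = 1.645·√0.000579478/1.006616 = 0.03934.
CI: 0.62023 ± 0.03934 = (0.5809, 0.6596).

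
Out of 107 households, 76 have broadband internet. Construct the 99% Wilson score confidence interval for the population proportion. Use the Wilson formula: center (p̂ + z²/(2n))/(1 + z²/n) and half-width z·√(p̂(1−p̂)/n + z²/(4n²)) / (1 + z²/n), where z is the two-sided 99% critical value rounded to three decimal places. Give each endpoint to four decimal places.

(0.5877, 0.8083)

Here p̂ = 76/107 = 0.71028 and z = 2.576 (z² = 6.635776).
1 + z²/n = 1.062017.
Adjusted center: (0.71028 + z²/(2n))/1.062017 = 0.69800.
Radicand: p̂(1−p̂)/n + z²/(4n²) = 0.001923198 + 0.000144899 = 0.002068097.
Half-width = 2.576·√0.002068097/1.062017 = 0.11031.
CI: 0.69800 ± 0.11031 = (0.5877, 0.8083).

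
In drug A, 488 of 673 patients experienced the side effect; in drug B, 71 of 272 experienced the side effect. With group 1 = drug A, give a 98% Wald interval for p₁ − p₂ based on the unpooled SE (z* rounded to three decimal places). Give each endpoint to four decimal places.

p̂₁ = 0.72511, p̂₂ = 0.26103, so the observed difference is 0.46408.
SE = √(0.000296174 + 0.000709166) = √0.001005340 = 0.031707.
For 98% confidence, z* = 2.326. Margin = 2.326·0.031707 = 0.07375.
Interval: 0.46408 ± 0.07375 → (0.3903, 0.5378).

(0.3903, 0.5378)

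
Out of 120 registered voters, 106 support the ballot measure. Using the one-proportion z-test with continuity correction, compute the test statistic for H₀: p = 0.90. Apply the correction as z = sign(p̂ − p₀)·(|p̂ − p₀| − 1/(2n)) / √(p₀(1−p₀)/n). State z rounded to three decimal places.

z = -0.456

Sample proportion p̂ = 106/120 = 0.88333. p̂ − p₀ = -0.016667.
Continuity correction 1/(2n) = 1/240 = 0.004167.
Corrected numerator: |-0.016667| − 0.004167 = 0.012500.
SE₀ = √(0.90·0.10/120) = 0.027386.
z = −0.012500/0.027386 = -0.456.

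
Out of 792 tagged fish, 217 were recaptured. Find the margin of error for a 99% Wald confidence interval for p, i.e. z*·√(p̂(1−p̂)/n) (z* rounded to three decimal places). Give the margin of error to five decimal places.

p̂ = 217/792 = 0.27399.
SE = √(p̂(1−p̂)/n) = √(0.198919/792) = 0.015848.
The 99% critical value is z* = 2.576.
ME = 2.576·0.015848 = 0.04082.

ME = 0.04082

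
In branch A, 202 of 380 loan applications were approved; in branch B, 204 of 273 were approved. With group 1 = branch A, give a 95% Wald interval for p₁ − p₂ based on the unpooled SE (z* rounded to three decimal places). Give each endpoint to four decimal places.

(-0.2876, -0.1437)

p̂₁ = 202/380 = 0.53158, p̂₂ = 204/273 = 0.74725; p̂₁ − p̂₂ = -0.21567.
SE = √(0.000655270 + 0.000691817) = √0.001347087 = 0.036703.
For 95% confidence, z* = 1.960. Margin of error = 0.07194.
Interval: -0.21567 ± 0.07194 → (-0.2876, -0.1437).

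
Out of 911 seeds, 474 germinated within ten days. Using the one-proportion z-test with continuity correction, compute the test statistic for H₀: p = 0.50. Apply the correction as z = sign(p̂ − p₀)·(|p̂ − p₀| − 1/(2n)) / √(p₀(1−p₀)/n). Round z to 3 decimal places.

With x = 474 successes in n = 911, p̂ = 0.52031. p̂ − p₀ = 0.020307.
1/(2n) = 0.000549.
Corrected numerator: |0.020307| − 0.000549 = 0.019758.
Null standard error: √(0.50·0.50/911) = √0.000274424 = 0.016566.
z = +0.019758/0.016566 = 1.193.

z = 1.193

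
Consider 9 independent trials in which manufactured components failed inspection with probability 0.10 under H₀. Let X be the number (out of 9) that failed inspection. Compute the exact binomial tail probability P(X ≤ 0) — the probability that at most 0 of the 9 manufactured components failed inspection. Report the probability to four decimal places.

X ~ Binomial(n=9, p=0.10).
P(X ≤ 0) = C(9,0)·0.10^0·0.90^9.
= 0.387420 = 0.3874.

P = 0.3874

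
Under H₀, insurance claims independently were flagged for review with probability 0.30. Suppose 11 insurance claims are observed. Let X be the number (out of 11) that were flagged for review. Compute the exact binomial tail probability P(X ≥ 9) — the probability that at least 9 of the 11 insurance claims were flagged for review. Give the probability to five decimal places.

P = 0.00058

X ~ Binomial(n=11, p=0.30).
P(X ≥ 9) = C(11,9)·0.30^9·0.70^2 + C(11,10)·0.30^10·0.70^1 + C(11,11)·0.30^11·0.70^0.
= 0.000530 + 0.000045 + 0.000002 = 0.00058.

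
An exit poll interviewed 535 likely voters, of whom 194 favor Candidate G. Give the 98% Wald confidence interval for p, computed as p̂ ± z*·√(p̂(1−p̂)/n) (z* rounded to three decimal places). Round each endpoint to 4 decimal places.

(0.3143, 0.4110)

The sample proportion is 194/535 = 0.36262.
Standard error of p̂: √(0.231126/535) = √0.000432011 = 0.020785.
The 98% critical value is z* = 2.326.
Margin = 2.326·0.020785 = 0.04835.
So the interval runs from 0.3143 to 0.4110.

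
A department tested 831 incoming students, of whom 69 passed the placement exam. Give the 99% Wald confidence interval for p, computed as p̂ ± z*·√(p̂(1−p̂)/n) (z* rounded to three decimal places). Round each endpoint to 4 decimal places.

(0.0584, 0.1077)

The sample proportion is 69/831 = 0.08303.
SE(p̂) = √(0.08303·0.91697/831) = 0.009572.
For 99% confidence, z* = 2.576.
Margin = 2.576·0.009572 = 0.02466.
So the interval runs from 0.0584 to 0.1077.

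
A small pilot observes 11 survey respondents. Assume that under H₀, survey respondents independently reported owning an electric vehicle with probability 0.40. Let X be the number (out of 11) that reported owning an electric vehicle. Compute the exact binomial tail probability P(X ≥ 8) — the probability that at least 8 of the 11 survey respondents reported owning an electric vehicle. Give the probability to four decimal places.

P = 0.0293

X is binomial with n = 11 and p = 0.40.
P(X ≥ 8) = C(11,8)·0.40^8·0.60^3 + C(11,9)·0.40^9·0.60^2 + C(11,10)·0.40^10·0.60^1 + C(11,11)·0.40^11·0.60^0.
= 0.023357 + 0.005190 + 0.000692 + 0.000042 = 0.0293.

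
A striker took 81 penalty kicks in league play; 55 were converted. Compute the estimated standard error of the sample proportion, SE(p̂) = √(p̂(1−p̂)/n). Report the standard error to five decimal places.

With x = 55 successes in n = 81, p̂ = 0.67901.
p̂(1−p̂) = 0.67901·0.32099 = 0.217955.
SE = √(0.217955/81) = 0.05187.

SE = 0.05187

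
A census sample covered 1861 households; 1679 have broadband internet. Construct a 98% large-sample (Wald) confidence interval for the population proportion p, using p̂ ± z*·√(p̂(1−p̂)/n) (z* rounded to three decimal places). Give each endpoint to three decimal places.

(0.886, 0.918)

Sample proportion p̂ = 1679/1861 = 0.90220.
SE(p̂) = √(0.90220·0.09780/1861) = 0.006886.
The 98% critical value is z* = 2.326.
Margin = 2.326·0.006886 = 0.01602.
CI: 0.90220 ± 0.01602 = (0.886, 0.918).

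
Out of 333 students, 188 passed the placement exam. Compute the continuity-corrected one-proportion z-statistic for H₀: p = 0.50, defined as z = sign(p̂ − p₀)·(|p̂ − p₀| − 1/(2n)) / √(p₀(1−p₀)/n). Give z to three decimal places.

z = 2.302

With x = 188 successes in n = 333, p̂ = 0.56456. p̂ − p₀ = 0.064565.
1/(2n) = 0.001502.
Corrected numerator: |0.064565| − 0.001502 = 0.063063.
Null standard error: √(0.50·0.50/333) = √0.000750751 = 0.027400.
z = +0.063063/0.027400 = 2.302.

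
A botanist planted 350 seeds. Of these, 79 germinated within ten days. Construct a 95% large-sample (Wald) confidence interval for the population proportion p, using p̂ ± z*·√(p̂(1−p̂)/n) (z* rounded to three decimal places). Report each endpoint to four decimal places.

With x = 79 successes in n = 350, p̂ = 0.22571.
SE = √(p̂(1−p̂)/n) = √(0.174767/350) = 0.022346.
For 95% confidence, z* = 1.960.
Margin of error: 1.960 × 0.022346 = 0.04380.
CI: 0.22571 ± 0.04380 = (0.1819, 0.2695).

(0.1819, 0.2695)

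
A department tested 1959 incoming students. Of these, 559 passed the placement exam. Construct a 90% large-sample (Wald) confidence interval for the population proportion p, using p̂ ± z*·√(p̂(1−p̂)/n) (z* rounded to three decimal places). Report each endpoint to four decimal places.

p̂ = 559/1959 = 0.28535.
Standard error of p̂: √(0.203925/1959) = √0.000104097 = 0.010203.
For 90% confidence, z* = 1.645.
Margin = 1.645·0.010203 = 0.01678.
Interval: 0.28535 ± 0.01678 → (0.2686, 0.3021).

(0.2686, 0.3021)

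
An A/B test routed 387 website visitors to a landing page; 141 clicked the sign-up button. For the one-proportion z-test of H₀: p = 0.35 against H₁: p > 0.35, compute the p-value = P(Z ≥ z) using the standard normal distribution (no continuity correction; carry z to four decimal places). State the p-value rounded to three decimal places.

p-value = 0.277

Sample proportion p̂ = 141/387 = 0.36434.
SE₀ = √(0.35·0.65/387) = 0.024246.
z = (p̂ − p₀)/SE = (141/387 − 0.35)/0.024246 ≈ 0.5915.
From the standard normal, P(Z ≥ z) = 0.277.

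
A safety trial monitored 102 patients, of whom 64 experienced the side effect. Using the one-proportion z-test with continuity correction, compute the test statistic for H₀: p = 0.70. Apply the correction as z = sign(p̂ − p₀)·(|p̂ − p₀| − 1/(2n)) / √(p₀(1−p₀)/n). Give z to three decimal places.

With x = 64 successes in n = 102, p̂ = 0.62745. p̂ − p₀ = -0.072549.
Continuity correction 1/(2n) = 1/204 = 0.004902.
Corrected numerator: |-0.072549| − 0.004902 = 0.067647.
SE₀ = √(0.70·0.30/102) = 0.045374.
z = (−)0.067647/0.045374 = -1.491.

z = -1.491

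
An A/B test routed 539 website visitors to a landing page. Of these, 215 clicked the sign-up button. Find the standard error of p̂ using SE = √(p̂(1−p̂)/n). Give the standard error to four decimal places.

SE = 0.0211

With x = 215 successes in n = 539, p̂ = 0.39889.
p̂(1−p̂) = 0.39889·0.60111 = 0.239777.
SE = √(0.239777/539) = 0.0211.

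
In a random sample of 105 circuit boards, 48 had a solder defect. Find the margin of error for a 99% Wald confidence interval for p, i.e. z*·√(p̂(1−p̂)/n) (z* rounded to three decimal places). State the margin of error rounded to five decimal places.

Sample proportion p̂ = 48/105 = 0.45714.
SE = √(p̂(1−p̂)/n) = √(0.248163/105) = 0.048615.
The 99% critical value is z* = 2.576.
Margin of error = z*·SE = 2.576 × 0.048615 = 0.12523.

ME = 0.12523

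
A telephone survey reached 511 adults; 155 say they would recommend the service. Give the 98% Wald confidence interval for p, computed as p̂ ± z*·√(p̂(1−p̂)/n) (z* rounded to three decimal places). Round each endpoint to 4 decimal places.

p̂ = 155/511 = 0.30333.
SE = √(p̂(1−p̂)/n) = √(0.211320/511) = 0.020336.
z* = 2.326 at the 98% level.
Margin = 2.326·0.020336 = 0.04730.
Interval: 0.30333 ± 0.04730 → (0.2560, 0.3506).

(0.2560, 0.3506)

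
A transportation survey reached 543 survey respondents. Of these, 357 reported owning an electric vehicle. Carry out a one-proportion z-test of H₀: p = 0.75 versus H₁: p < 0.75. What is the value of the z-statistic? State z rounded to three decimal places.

z = -4.980

The sample proportion is 357/543 = 0.65746.
SE₀ = √(0.75·0.25/543) = 0.018582.
z = (0.65746 − 0.75)/0.018582 = -0.09254/0.018582 = -4.980.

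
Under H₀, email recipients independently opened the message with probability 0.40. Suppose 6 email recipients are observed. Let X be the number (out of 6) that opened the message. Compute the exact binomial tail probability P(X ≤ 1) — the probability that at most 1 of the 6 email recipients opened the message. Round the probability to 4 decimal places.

X ~ Binomial(n=6, p=0.40).
P(X ≤ 1) = C(6,0)·0.40^0·0.60^6 + C(6,1)·0.40^1·0.60^5.
= 0.046656 + 0.186624 = 0.2333.

P = 0.2333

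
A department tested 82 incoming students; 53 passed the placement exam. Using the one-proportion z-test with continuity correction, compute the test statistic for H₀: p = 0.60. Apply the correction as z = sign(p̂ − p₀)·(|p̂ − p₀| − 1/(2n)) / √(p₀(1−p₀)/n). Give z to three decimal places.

p̂ = 53/82 = 0.64634. p̂ − p₀ = 0.046341.
1/(2n) = 0.006098.
Corrected numerator: |0.046341| − 0.006098 = 0.040243.
SE₀ = √(0.60·0.40/82) = 0.054100.
z = (+)0.040243/0.054100 = 0.744.

z = 0.744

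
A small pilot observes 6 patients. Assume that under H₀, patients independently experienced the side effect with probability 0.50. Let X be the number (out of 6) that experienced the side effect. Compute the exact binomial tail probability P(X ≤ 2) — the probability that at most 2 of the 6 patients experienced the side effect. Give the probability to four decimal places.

P = 0.3438

X ~ Binomial(n=6, p=0.50).
P(X ≤ 2) = C(6,0)·0.50^0·0.50^6 + C(6,1)·0.50^1·0.50^5 + C(6,2)·0.50^2·0.50^4.
= 0.015625 + 0.093750 + 0.234375 = 0.3438.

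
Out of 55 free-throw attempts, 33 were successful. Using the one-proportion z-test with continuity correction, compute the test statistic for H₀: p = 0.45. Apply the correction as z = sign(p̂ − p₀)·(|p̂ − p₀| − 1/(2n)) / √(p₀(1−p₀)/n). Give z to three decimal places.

The sample proportion is 33/55 = 0.60000. p̂ − p₀ = 0.150000.
Continuity correction 1/(2n) = 1/110 = 0.009091.
Corrected numerator: |0.150000| − 0.009091 = 0.140909.
Null standard error: √(0.45·0.55/55) = √0.004500000 = 0.067082.
z = (+)0.140909/0.067082 = 2.101.

z = 2.101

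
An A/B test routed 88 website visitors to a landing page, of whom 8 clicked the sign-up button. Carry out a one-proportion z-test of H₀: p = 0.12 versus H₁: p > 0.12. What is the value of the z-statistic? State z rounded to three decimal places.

z = -0.840

p̂ = 8/88 = 0.09091.
SE₀ = √(0.12·0.88/88) = 0.034641.
z = (0.09091 − 0.12)/0.034641 = -0.02909/0.034641 = -0.840.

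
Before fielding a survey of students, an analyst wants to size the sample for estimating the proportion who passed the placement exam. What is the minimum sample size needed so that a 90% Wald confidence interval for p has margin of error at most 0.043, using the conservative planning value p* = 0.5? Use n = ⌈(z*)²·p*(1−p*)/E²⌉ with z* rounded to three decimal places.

n = 366

The 90% critical value is z* = 1.645.
p*(1−p*) = 0.50·0.50 = 0.2500.
(z*)²·p*(1−p*)/E² = 2.706025·0.2500/0.001849 = 365.877.
⌈365.877⌉ = 366.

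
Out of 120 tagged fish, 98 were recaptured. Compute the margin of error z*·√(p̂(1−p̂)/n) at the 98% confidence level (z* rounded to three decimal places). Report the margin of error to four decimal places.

ME = 0.0822

The sample proportion is 98/120 = 0.81667.
SE(p̂) = √(0.81667·0.18333/120) = 0.035323.
The 98% critical value is z* = 2.326.
So ME = 0.0822.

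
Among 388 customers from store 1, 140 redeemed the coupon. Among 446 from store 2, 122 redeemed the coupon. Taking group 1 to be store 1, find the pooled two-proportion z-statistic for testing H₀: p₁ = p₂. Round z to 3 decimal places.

z = 2.709

Sample proportions: p̂₁ = 140/388 = 0.36082 and p̂₂ = 122/446 = 0.27354.
Pooling: p̂ = 262/834 = 0.31415.
Pooled SE = √[0.2154593·0.00481947] ≈ 0.032224.
z = 0.08728/0.032224 = 2.709.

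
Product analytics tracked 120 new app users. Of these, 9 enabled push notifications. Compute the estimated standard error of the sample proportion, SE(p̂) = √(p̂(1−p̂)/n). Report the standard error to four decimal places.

With x = 9 successes in n = 120, p̂ = 0.07500.
p̂(1−p̂) = 0.069375.
Dividing by n and taking the root: √0.000578125 = 0.0240.

SE = 0.0240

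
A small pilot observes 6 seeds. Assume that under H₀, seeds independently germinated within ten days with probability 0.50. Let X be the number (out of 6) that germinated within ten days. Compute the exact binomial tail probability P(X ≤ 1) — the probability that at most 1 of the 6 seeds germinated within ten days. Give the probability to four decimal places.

X ~ Binomial(n=6, p=0.50).
P(X ≤ 1) = C(6,0)·0.50^0·0.50^6 + C(6,1)·0.50^1·0.50^5.
= 0.015625 + 0.093750 = 0.1094.

P = 0.1094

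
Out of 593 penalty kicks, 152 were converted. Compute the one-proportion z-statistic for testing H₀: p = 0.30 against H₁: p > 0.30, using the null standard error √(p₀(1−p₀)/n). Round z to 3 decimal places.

z = -2.321

p̂ = 152/593 = 0.25632.
Null standard error: √(0.30·0.70/593) = √0.000354132 = 0.018818.
z = (0.25632 − 0.30)/0.018818 = -0.04368/0.018818 = -2.321.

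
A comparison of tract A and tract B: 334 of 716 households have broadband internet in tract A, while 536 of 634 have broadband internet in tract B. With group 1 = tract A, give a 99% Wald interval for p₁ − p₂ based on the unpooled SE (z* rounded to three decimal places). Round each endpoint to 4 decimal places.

(-0.4396, -0.3183)

p̂₁ = 334/716 = 0.46648, p̂₂ = 536/634 = 0.84543; p̂₁ − p̂₂ = -0.37895.
Unpooled SE = √(p̂₁(1−p̂₁)/n₁ + p̂₂(1−p̂₂)/n₂) = √(0.000347593 + 0.000206121) = 0.023531.
The 99% critical value is z* = 2.576. Margin of error = 0.06062.
Interval: -0.37895 ± 0.06062 → (-0.4396, -0.3183).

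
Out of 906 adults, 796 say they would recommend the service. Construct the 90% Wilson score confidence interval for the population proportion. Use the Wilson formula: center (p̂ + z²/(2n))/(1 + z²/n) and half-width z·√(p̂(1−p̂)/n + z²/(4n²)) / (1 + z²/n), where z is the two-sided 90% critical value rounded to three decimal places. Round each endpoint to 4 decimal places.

(0.8596, 0.8953)

p̂ = 796/906 = 0.87859; z = 1.645, so z² = 2.706025.
1 + z²/n = 1.002987.
Adjusted center: (0.87859 + z²/(2n))/1.002987 = 0.87746.
Radicand: p̂(1−p̂)/n + z²/(4n²) = 0.000117739 + 0.000000824 = 0.000118563.
Half-width = z·√(radicand)/denom = 1.645·0.010889/1.002987 = 0.01786.
CI: 0.87746 ± 0.01786 = (0.8596, 0.8953).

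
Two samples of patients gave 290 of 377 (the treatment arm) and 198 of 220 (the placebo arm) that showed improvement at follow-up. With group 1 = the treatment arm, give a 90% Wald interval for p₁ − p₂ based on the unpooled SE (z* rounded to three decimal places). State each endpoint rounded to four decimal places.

(-0.1796, -0.0820)

p̂₁ = 0.76923, p̂₂ = 0.90000, so the observed difference is -0.13077.
Unpooled SE = √(p̂₁(1−p̂₁)/n₁ + p̂₂(1−p̂₂)/n₂) = √(0.000470862 + 0.000409091) = 0.029664.
The 90% critical value is z* = 1.645. Margin = 1.645·0.029664 = 0.04880.
Interval: -0.13077 ± 0.04880 → (-0.1796, -0.0820).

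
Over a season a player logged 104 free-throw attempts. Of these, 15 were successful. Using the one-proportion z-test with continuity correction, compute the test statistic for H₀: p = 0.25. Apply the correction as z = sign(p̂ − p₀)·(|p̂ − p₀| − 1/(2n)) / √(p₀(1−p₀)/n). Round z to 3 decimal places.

The sample proportion is 15/104 = 0.14423. p̂ − p₀ = -0.105769.
Continuity correction 1/(2n) = 1/208 = 0.004808.
Corrected numerator: |-0.105769| − 0.004808 = 0.100961.
SE₀ = √(0.25·0.75/104) = 0.042460.
z = −0.100961/0.042460 = -2.378.

z = -2.378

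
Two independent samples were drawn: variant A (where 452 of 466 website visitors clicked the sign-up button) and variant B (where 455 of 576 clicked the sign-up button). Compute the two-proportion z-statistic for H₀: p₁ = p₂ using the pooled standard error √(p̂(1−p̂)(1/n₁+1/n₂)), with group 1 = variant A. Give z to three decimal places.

Sample proportions: p̂₁ = 452/466 = 0.96996 and p̂₂ = 455/576 = 0.78993.
Pooling: p̂ = 907/1042 = 0.87044.
SE = √[p̂(1−p̂)(1/n₁+1/n₂)] = √[0.87044·0.12956·(1/466+1/576)] ≈ 0.020923.
z = 0.18003/0.020923 = 8.604.

z = 8.604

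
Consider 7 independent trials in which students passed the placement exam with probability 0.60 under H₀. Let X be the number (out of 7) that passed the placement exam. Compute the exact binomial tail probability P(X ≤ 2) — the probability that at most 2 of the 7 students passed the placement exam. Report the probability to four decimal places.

P = 0.0963

X ~ Binomial(n=7, p=0.60).
P(X ≤ 2) = C(7,0)·0.60^0·0.40^7 + C(7,1)·0.60^1·0.40^6 + C(7,2)·0.60^2·0.40^5.
= 0.001638 + 0.017203 + 0.077414 = 0.0963.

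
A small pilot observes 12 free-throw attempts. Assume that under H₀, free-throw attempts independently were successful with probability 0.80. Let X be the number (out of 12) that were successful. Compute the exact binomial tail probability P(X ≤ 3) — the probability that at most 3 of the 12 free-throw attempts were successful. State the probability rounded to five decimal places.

P = 0.00006

X ~ Binomial(n=12, p=0.80).
P(X ≤ 3) = C(12,0)·0.80^0·0.20^12 + C(12,1)·0.80^1·0.20^11 + C(12,2)·0.80^2·0.20^10 + C(12,3)·0.80^3·0.20^9.
= 0.000000 + 0.000000 + 0.000004 + 0.000058 = 0.00006.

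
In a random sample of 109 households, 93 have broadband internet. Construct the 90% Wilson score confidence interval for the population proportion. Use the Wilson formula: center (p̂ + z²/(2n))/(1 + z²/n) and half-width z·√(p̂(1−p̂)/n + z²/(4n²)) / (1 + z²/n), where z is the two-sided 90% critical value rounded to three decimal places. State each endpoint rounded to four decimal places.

(0.7889, 0.9004)

p̂ = 93/109 = 0.85321; z = 1.645, so z² = 2.706025.
Denominator 1 + z²/n = 1 + 2.706025/109 = 1.024826.
Adjusted center: (0.85321 + z²/(2n))/1.024826 = 0.84465.
Radicand: p̂(1−p̂)/n + z²/(4n²) = 0.001149009 + 0.000056940 = 0.001205949.
Half-width = z·√(radicand)/denom = 1.645·0.034727/1.024826 = 0.05574.
So the interval runs from 0.7889 to 0.9004.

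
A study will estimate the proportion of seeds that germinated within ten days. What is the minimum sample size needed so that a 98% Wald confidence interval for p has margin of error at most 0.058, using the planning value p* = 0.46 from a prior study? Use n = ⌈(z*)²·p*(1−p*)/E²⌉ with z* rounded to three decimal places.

z* = 2.326 at the 98% level.
p*(1−p*) = 0.2484.
Required n before rounding: 5.410276 × 0.2484 / 0.058² = 399.498.
⌈399.498⌉ = 400.

n = 400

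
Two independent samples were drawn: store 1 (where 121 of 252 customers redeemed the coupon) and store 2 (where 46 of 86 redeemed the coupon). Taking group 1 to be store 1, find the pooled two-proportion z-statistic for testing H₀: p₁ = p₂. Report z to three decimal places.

z = -0.876

p̂₁ = 121/252 = 0.48016, p̂₂ = 46/86 = 0.53488.
Pooled p̂ = (121+46)/(252+86) = 167/338 = 0.49408.
Pooled SE = √[0.2499650·0.01559616] ≈ 0.062438.
z = (p̂₁ − p̂₂)/SE = (0.48016 − 0.53488)/0.062438 = -0.05472/0.062438 = -0.876.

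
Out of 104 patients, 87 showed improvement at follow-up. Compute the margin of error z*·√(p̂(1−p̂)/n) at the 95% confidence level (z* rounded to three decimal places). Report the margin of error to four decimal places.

p̂ = 87/104 = 0.83654.
SE = √(p̂(1−p̂)/n) = √(0.136742/104) = 0.036261.
The 95% critical value is z* = 1.960.
Margin of error = z*·SE = 1.960 × 0.036261 = 0.0711.

ME = 0.0711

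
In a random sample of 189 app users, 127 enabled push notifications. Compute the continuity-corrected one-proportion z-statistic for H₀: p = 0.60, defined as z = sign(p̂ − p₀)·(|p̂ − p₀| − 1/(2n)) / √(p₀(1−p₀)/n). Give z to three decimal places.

The sample proportion is 127/189 = 0.67196. p̂ − p₀ = 0.071958.
Continuity correction 1/(2n) = 1/378 = 0.002646.
Corrected numerator: |0.071958| − 0.002646 = 0.069312.
Under H₀, SE = √(p₀(1−p₀)/n) = √(0.60·0.40/189) = √0.001269841 = 0.035635.
z = (+)0.069312/0.035635 = 1.945.

z = 1.945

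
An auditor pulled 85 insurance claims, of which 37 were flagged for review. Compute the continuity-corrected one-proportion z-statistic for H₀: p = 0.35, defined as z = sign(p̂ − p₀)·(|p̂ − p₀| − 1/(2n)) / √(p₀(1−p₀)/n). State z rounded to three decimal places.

z = 1.535

With x = 37 successes in n = 85, p̂ = 0.43529. p̂ − p₀ = 0.085294.
Continuity correction 1/(2n) = 1/170 = 0.005882.
Corrected numerator: |0.085294| − 0.005882 = 0.079412.
Under H₀, SE = √(p₀(1−p₀)/n) = √(0.35·0.65/85) = √0.002676471 = 0.051735.
z = (+)0.079412/0.051735 = 1.535.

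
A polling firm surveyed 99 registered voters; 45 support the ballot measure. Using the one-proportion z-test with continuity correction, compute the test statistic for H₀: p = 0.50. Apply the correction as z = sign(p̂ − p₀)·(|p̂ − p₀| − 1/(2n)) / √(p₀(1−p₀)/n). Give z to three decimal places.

With x = 45 successes in n = 99, p̂ = 0.45455. p̂ − p₀ = -0.045455.
1/(2n) = 0.005051.
Corrected numerator: |-0.045455| − 0.005051 = 0.040404.
Under H₀, SE = √(p₀(1−p₀)/n) = √(0.50·0.50/99) = √0.002525253 = 0.050252.
z = (−)0.040404/0.050252 = -0.804.

z = -0.804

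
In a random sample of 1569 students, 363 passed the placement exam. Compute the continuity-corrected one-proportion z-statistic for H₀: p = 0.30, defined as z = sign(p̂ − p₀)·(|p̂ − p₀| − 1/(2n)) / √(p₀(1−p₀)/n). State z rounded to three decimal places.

z = -5.906

The sample proportion is 363/1569 = 0.23136. p̂ − p₀ = -0.068642.
Continuity correction 1/(2n) = 1/3138 = 0.000319.
Corrected numerator: |-0.068642| − 0.000319 = 0.068323.
Under H₀, SE = √(p₀(1−p₀)/n) = √(0.30·0.70/1569) = √0.000133843 = 0.011569.
z = (−)0.068323/0.011569 = -5.906.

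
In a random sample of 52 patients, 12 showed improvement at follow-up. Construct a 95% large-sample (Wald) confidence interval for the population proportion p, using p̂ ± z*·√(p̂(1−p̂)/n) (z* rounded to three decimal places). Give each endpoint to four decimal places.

Sample proportion p̂ = 12/52 = 0.23077.
SE(p̂) = √(0.23077·0.76923/52) = 0.058427.
For 95% confidence, z* = 1.960.
Margin of error: 1.960 × 0.058427 = 0.11452.
Interval: 0.23077 ± 0.11452 → (0.1163, 0.3453).

(0.1163, 0.3453)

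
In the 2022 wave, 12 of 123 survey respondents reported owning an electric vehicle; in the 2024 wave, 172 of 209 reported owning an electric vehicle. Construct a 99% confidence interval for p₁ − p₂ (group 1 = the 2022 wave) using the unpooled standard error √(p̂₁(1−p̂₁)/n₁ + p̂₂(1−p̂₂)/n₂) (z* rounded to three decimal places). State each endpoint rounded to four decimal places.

p̂₁ = 12/123 = 0.09756, p̂₂ = 172/209 = 0.82297; p̂₁ − p̂₂ = -0.72541.
SE = √(0.000715795 + 0.000697094) = √0.001412889 = 0.037588.
The 99% critical value is z* = 2.576. Margin = 2.576·0.037588 = 0.09683.
Interval: -0.72541 ± 0.09683 → (-0.8222, -0.6286).

(-0.8222, -0.6286)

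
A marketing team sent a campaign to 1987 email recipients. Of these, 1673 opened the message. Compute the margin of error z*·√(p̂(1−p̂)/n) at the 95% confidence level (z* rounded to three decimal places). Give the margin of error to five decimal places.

ME = 0.01604

With x = 1673 successes in n = 1987, p̂ = 0.84197.
SE = √(p̂(1−p̂)/n) = √(0.133055/1987) = 0.008183.
z* = 1.960 at the 95% level.
Margin of error = z*·SE = 1.960 × 0.008183 = 0.01604.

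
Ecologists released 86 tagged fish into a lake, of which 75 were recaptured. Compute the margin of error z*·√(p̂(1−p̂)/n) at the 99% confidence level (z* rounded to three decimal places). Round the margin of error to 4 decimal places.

Sample proportion p̂ = 75/86 = 0.87209.
SE = √(p̂(1−p̂)/n) = √(0.111547/86) = 0.036015.
For 99% confidence, z* = 2.576.
Margin of error = z*·SE = 2.576 × 0.036015 = 0.0928.

ME = 0.0928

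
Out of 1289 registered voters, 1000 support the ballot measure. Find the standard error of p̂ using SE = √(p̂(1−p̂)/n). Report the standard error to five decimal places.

SE = 0.01162

Sample proportion p̂ = 1000/1289 = 0.77580.
p̂(1−p̂) = 0.77580·0.22420 = 0.173934.
Dividing by n and taking the root: √0.000134937 = 0.01162.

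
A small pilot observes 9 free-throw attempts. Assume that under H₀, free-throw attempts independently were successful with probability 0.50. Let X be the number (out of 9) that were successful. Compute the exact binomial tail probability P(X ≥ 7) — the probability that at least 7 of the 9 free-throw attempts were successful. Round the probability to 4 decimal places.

X is binomial with n = 9 and p = 0.50.
P(X ≥ 7) = C(9,7)·0.50^7·0.50^2 + C(9,8)·0.50^8·0.50^1 + C(9,9)·0.50^9·0.50^0.
= 0.070312 + 0.017578 + 0.001953 = 0.0898.

P = 0.0898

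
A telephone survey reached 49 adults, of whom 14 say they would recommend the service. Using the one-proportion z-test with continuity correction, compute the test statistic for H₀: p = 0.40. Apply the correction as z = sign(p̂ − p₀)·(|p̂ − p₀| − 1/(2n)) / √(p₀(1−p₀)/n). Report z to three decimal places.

Sample proportion p̂ = 14/49 = 0.28571. p̂ − p₀ = -0.114286.
Continuity correction 1/(2n) = 1/98 = 0.010204.
Corrected numerator: |-0.114286| − 0.010204 = 0.104082.
Under H₀, SE = √(p₀(1−p₀)/n) = √(0.40·0.60/49) = √0.004897959 = 0.069985.
z = (−)0.104082/0.069985 = -1.487.

z = -1.487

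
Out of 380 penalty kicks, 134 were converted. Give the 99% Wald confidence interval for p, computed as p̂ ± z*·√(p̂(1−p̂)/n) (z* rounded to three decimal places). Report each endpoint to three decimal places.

With x = 134 successes in n = 380, p̂ = 0.35263.
SE(p̂) = √(0.35263·0.64737/380) = 0.024510.
The 99% critical value is z* = 2.576.
Margin = 2.576·0.024510 = 0.06314.
Interval: 0.35263 ± 0.06314 → (0.289, 0.416).

(0.289, 0.416)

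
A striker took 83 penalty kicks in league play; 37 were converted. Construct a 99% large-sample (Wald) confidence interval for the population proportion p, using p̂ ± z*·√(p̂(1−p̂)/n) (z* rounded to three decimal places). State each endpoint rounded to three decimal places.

The sample proportion is 37/83 = 0.44578.
SE = √(p̂(1−p̂)/n) = √(0.247061/83) = 0.054559.
For 99% confidence, z* = 2.576.
Margin of error: 2.576 × 0.054559 = 0.14054.
So the interval runs from 0.305 to 0.586.

(0.305, 0.586)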